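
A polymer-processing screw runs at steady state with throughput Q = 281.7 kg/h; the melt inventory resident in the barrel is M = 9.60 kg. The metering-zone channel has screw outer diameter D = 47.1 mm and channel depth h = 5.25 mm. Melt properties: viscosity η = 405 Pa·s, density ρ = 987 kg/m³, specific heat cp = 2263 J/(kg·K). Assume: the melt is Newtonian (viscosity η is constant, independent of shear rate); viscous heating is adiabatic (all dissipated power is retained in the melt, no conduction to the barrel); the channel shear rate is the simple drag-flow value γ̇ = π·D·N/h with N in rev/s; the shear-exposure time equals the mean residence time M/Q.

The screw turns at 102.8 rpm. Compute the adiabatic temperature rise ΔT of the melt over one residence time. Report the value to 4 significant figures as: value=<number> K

value=51.87 K

Throughput in SI: Q_s = 281.7 kg/h ÷ 3600 s/h = 0.07825 kg/s
t_res = M / Q_s = 9.60 ÷ 0.07825 = 122.684 s
Convert to SI: D = 0.0471 m, h = 0.00525 m, N = 102.8/60 = 1.71333 rev/s
Shear rate: γ̇ = πDN/h = π·0.0471·1.71333/0.00525 = 48.2896 s⁻¹
Adiabatic rise: ΔT = η γ̇² t_res / (ρ cp) = 405·(48.2896)²·122.684 / (987·2263) = 51.8737 K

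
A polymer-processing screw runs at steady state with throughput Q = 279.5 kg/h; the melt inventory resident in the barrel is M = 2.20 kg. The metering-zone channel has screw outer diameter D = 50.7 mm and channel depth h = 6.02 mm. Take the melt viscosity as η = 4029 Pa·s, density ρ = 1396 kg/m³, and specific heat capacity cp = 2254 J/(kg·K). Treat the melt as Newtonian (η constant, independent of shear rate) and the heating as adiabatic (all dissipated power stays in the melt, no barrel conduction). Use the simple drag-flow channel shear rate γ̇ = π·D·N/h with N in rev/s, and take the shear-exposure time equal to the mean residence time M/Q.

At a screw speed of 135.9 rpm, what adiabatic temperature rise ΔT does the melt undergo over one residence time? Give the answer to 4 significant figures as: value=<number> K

Throughput in SI: Q_s = 279.5 kg/h ÷ 3600 s/h = 0.0776389 kg/s
t_res = M / Q_s = 2.20 ÷ 0.0776389 = 28.3363 s
D = 50.7 mm = 0.0507 m;  h = 6.02 mm = 0.00602 m;  N = 135.9 rpm / 60 = 2.265 rev/s
γ̇ = π D N / h = (π)(0.0507)(2.265) / 0.00602 = 59.928 s⁻¹
Adiabatic rise: ΔT = η γ̇² t_res / (ρ cp) = 4029·(59.928)²·28.3363 / (1396·2254) = 130.305 K

value=130.3 K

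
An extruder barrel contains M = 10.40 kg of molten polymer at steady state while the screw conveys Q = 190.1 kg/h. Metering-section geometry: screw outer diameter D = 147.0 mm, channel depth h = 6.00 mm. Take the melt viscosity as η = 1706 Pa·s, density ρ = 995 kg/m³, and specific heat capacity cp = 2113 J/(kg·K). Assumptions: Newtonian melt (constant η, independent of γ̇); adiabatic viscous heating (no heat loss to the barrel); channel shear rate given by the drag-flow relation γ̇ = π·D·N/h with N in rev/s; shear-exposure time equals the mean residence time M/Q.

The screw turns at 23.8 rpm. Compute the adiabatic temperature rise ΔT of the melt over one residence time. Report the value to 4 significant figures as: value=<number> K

value=149.0 K

Throughput in SI: Q_s = 190.1 kg/h ÷ 3600 s/h = 0.0528056 kg/s
t_res = M / Q_s = 10.40 / 0.0528056 = 196.949 s
D = 147.0 mm = 0.147 m;  h = 6.00 mm = 0.006 m;  N = 23.8 rpm / 60 = 0.396667 rev/s
Shear rate: γ̇ = πDN/h = π·0.147·0.396667/0.006 = 30.531 s⁻¹
ΔT = η·γ̇²·t_res/(ρ·cp) = [1706 × 30.531² × 196.949] / [995 × 2113] = 148.968 K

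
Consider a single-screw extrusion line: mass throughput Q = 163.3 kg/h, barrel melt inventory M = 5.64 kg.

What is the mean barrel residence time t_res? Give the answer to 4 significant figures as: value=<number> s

Convert throughput: Q = 163.3 kg/h = 163.3/3600 = 0.0453611 kg/s
Mean residence time: t_res = M/Q_s = 5.64 kg / 0.0453611 kg/s = 124.336 s

value=124.3 s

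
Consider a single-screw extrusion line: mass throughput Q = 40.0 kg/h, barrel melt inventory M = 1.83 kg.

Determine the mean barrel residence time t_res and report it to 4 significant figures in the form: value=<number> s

Q_s = Q / 3600 = 40.0 / 3600 = 0.0111111 kg/s
t_res = M / Q_s = 1.83 ÷ 0.0111111 = 164.7 s

value=164.7 s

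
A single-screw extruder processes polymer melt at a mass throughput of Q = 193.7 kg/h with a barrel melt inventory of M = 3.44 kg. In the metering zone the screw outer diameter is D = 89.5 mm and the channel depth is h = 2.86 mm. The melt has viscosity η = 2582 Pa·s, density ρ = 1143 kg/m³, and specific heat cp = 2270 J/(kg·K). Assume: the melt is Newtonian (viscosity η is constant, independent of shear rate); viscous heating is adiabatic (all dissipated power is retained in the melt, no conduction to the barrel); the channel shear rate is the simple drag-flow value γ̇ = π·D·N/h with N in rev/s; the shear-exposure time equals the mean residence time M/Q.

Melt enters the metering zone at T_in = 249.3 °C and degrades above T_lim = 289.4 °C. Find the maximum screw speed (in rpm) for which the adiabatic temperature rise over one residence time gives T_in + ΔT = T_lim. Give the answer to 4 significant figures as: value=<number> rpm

value=15.32 rpm

Convert throughput: Q = 193.7 kg/h = 193.7/3600 = 0.0538056 kg/s
t_res = M / Q_s = 3.44 / 0.0538056 = 63.9339 s
D = 89.5 mm = 0.0895 m;  h = 2.86 mm = 0.00286 m
Allowable rise: ΔT_a = T_lim − T_in = 289.4 − 249.3 = 40.1 K
γ̇_max² = ΔT_a·ρ·cp/(η·t_res) = 40.1·1143·2270/(2582·63.9339) = 630.273 s⁻²
γ̇_max = √630.273 = 25.1052 s⁻¹
Solve γ̇ = πDN/h for N: N_max = γ̇_max·h/(π·D) = 25.1052 × 0.00286 / (π × 0.0895) = 0.255363 rev/s = 15.3218 rpm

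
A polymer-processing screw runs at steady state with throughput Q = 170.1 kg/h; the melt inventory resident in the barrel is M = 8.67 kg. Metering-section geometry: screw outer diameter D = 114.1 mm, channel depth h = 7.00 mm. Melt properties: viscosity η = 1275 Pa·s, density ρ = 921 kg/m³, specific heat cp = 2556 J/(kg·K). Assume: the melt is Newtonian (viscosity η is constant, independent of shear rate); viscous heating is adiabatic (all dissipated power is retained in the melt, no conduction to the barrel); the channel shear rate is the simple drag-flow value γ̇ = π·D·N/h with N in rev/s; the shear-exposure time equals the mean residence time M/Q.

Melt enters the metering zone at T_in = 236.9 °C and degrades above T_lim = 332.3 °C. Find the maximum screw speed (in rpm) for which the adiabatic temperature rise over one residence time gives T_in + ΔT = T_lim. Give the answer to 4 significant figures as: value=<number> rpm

Throughput in SI: Q_s = 170.1 kg/h ÷ 3600 s/h = 0.04725 kg/s
t_res = M / Q_s = 8.67 / 0.04725 = 183.492 s
D = 114.1 mm = 0.1141 m;  h = 7.00 mm = 0.007 m
ΔT_a = T_lim − T_in = 332.3 °C − 236.9 °C = 95.4 K
γ̇_max² = ΔT_a·ρ·cp / (η·t_res) = [95.4 × 921 × 2556] / [1275 × 183.492] = 959.934 s⁻²
γ̇_max = sqrt(959.934) = 30.9828 s⁻¹
N_max = γ̇_max h / (πD) = 30.9828·0.007/(π·0.1141) = 0.605039 rev/s → ×60 = 36.3023 rpm

value=36.30 rpm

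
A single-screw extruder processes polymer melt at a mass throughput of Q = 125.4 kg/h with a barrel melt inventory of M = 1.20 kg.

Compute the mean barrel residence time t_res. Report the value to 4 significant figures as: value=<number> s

Throughput in SI: Q_s = 125.4 kg/h ÷ 3600 s/h = 0.0348333 kg/s
t_res = M / Q_s = 1.20 / 0.0348333 = 34.4498 s

value=34.45 s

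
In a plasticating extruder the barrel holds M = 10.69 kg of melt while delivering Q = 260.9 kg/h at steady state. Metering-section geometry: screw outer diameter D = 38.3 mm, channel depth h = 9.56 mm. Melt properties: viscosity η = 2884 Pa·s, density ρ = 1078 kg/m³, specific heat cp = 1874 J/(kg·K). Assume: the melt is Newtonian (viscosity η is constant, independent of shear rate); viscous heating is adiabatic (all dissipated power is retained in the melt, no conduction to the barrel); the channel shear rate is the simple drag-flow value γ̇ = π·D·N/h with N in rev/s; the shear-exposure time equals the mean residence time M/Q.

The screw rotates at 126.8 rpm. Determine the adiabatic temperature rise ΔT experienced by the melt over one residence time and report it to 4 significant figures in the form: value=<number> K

value=149.0 K

Convert throughput: Q = 260.9 kg/h = 260.9/3600 = 0.0724722 kg/s
t_res = M / Q_s = 10.69 ÷ 0.0724722 = 147.505 s
Convert to SI: D = 0.0383 m, h = 0.00956 m, N = 126.8/60 = 2.11333 rev/s
Shear rate: γ̇ = πDN/h = π·0.0383·2.11333/0.00956 = 26.5986 s⁻¹
Adiabatic rise: ΔT = η γ̇² t_res / (ρ cp) = 2884·(26.5986)²·147.505 / (1078·1874) = 148.981 K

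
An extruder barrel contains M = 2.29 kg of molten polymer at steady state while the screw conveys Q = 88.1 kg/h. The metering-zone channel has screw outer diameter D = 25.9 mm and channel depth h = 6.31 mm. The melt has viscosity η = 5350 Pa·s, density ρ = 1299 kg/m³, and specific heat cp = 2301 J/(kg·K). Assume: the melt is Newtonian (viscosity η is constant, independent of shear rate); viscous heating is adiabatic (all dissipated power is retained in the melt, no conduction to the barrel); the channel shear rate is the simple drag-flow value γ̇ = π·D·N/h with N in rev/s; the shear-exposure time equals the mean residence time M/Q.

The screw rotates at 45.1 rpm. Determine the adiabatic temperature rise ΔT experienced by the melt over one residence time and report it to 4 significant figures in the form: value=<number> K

Convert throughput: Q = 88.1 kg/h = 88.1/3600 = 0.0244722 kg/s
t_res = M / Q_s = 2.29 ÷ 0.0244722 = 93.5755 s
Geometry in metres: D = 25.9 mm → 0.0259 m, h = 6.31 mm → 0.00631 m; screw speed N = 45.1 rpm = 0.751667 rev/s
Shear rate: γ̇ = πDN/h = π·0.0259·0.751667/0.00631 = 9.69272 s⁻¹
ΔT = η·γ̇²·t_res/(ρ·cp) = [5350 × 9.69272² × 93.5755] / [1299 × 2301] = 15.7355 K

value=15.74 K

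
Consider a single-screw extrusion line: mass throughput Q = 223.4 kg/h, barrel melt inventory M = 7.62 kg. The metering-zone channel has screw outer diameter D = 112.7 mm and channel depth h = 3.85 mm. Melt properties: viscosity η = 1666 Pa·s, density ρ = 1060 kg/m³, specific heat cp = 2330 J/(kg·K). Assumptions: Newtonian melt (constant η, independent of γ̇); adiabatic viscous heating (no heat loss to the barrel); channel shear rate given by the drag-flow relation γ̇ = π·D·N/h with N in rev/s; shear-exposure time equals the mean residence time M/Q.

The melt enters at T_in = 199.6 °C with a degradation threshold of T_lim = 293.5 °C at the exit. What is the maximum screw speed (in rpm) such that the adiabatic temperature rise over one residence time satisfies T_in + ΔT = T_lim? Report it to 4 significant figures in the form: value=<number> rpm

value=21.97 rpm

Throughput in SI: Q_s = 223.4 kg/h ÷ 3600 s/h = 0.0620556 kg/s
t_res = M / Q_s = 7.62 / 0.0620556 = 122.793 s
D = 112.7 mm = 0.1127 m;  h = 3.85 mm = 0.00385 m
ΔT_a = T_lim − T_in = 293.5 °C − 199.6 °C = 93.9 K
γ̇_max² = ΔT_a·ρ·cp / (η·t_res) = [93.9 × 1060 × 2330] / [1666 × 122.793] = 1133.65 s⁻²
Take the square root: γ̇_max = √(1133.65) = 33.6697 s⁻¹
N_max = γ̇_max·h / (π·D) = 33.6697 · 0.00385 / (π · 0.1127) = 0.366122 rev/s = 21.9673 rpm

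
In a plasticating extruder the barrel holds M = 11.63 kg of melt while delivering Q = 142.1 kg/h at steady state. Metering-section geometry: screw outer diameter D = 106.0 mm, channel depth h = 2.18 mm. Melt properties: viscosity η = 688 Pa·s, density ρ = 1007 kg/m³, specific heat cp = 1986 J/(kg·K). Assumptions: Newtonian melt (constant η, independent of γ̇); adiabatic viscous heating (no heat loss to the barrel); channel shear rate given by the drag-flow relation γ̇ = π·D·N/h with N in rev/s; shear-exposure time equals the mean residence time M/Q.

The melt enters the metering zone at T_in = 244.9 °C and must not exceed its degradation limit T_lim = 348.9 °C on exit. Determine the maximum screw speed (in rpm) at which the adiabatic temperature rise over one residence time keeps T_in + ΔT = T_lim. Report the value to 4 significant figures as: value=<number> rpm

Throughput in SI: Q_s = 142.1 kg/h ÷ 3600 s/h = 0.0394722 kg/s
Mean residence time: t_res = M/Q_s = 11.63 kg / 0.0394722 kg/s = 294.638 s
Geometry in SI: D = 106.0 mm → 0.106 m, h = 2.18 mm → 0.00218 m
Allowable rise: ΔT_a = T_lim − T_in = 348.9 − 244.9 = 104 K
γ̇_max² = ΔT_a·ρ·cp/(η·t_res) = 104·1007·1986/(688·294.638) = 1026.04 s⁻²
γ̇_max = √1026.04 = 32.0319 s⁻¹
N_max = γ̇_max h / (πD) = 32.0319·0.00218/(π·0.106) = 0.209693 rev/s → ×60 = 12.5816 rpm

value=12.58 rpm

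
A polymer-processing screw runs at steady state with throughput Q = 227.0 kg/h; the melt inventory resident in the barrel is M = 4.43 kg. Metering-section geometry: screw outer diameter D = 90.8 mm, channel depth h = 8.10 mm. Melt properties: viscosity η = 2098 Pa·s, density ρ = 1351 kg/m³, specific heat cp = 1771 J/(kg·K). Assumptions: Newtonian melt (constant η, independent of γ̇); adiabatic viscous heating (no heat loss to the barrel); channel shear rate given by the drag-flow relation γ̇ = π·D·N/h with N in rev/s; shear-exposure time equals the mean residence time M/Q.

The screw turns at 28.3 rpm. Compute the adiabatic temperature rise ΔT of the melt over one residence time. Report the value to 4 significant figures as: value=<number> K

Throughput in SI: Q_s = 227.0 kg/h ÷ 3600 s/h = 0.0630556 kg/s
Mean residence time: t_res = M/Q_s = 4.43 kg / 0.0630556 kg/s = 70.2555 s
Convert to SI: D = 0.0908 m, h = 0.0081 m, N = 28.3/60 = 0.471667 rev/s
γ̇ = π D N / h = (π)(0.0908)(0.471667) / 0.0081 = 16.6106 s⁻¹
Adiabatic rise: ΔT = η γ̇² t_res / (ρ cp) = 2098·(16.6106)²·70.2555 / (1351·1771) = 16.9974 K

value=17.00 K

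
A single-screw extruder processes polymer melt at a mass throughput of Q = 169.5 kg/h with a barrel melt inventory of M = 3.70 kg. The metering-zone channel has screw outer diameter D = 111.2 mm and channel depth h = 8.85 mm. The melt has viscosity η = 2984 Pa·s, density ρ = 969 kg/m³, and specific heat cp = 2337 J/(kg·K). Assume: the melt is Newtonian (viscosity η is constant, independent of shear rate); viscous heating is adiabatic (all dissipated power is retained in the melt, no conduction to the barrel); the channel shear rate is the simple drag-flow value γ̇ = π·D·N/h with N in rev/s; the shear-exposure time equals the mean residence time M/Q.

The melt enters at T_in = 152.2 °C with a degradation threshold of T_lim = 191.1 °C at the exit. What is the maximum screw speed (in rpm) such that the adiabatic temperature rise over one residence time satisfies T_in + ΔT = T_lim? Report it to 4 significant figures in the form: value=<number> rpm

value=29.46 rpm

Convert throughput: Q = 169.5 kg/h = 169.5/3600 = 0.0470833 kg/s
t_res = M / Q_s = 3.70 / 0.0470833 = 78.5841 s
Geometry in SI: D = 111.2 mm → 0.1112 m, h = 8.85 mm → 0.00885 m
ΔT_a = T_lim − T_in = 191.1 − 152.2 = 38.9 K
γ̇_max² = ΔT_a·ρ·cp / (η·t_res) = [38.9 × 969 × 2337] / [2984 × 78.5841] = 375.663 s⁻²
γ̇_max = √375.663 = 19.382 s⁻¹
N_max = γ̇_max·h / (π·D) = 19.382 · 0.00885 / (π · 0.1112) = 0.491007 rev/s = 29.4604 rpm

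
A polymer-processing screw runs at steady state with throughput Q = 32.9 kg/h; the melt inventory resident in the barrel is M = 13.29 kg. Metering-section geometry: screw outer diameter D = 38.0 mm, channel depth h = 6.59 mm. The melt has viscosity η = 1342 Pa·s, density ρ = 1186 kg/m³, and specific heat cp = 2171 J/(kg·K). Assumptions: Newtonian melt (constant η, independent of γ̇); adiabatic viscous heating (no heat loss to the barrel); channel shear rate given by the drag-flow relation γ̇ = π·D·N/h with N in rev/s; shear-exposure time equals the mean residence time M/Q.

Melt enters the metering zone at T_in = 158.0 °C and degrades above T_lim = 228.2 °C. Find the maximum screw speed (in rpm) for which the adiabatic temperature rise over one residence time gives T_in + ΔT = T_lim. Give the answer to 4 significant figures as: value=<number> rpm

value=31.88 rpm

Convert throughput: Q = 32.9 kg/h = 32.9/3600 = 0.00913889 kg/s
t_res = M / Q_s = 13.29 ÷ 0.00913889 = 1454.22 s
Convert to metres: D = 0.038 m, h = 0.00659 m
Allowable rise: ΔT_a = T_lim − T_in = 228.2 − 158.0 = 70.2 K
γ̇_max² = ΔT_a·ρ·cp/(η·t_res) = 70.2·1186·2171/(1342·1454.22) = 92.6185 s⁻²
γ̇_max = sqrt(92.6185) = 9.62385 s⁻¹
N_max = γ̇_max·h / (π·D) = 9.62385 · 0.00659 / (π · 0.038) = 0.531252 rev/s = 31.8751 rpm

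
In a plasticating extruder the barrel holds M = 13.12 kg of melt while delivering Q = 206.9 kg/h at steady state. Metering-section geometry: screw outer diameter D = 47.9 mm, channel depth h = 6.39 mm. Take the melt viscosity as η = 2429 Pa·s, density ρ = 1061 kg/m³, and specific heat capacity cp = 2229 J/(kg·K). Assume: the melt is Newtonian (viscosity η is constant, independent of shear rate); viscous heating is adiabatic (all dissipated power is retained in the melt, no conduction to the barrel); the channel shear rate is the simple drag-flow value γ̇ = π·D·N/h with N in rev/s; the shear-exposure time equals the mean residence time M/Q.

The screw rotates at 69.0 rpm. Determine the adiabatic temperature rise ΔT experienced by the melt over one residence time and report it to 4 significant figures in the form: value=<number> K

Throughput in SI: Q_s = 206.9 kg/h ÷ 3600 s/h = 0.0574722 kg/s
Mean residence time: t_res = M/Q_s = 13.12 kg / 0.0574722 kg/s = 228.284 s
D = 47.9 mm = 0.0479 m;  h = 6.39 mm = 0.00639 m;  N = 69.0 rpm / 60 = 1.15 rev/s
γ̇ = π D N / h = (π)(0.0479)(1.15) / 0.00639 = 27.0821 s⁻¹
ΔT = η·γ̇²·t_res/(ρ·cp) = [2429 × 27.0821² × 228.284] / [1061 × 2229] = 171.966 K

value=172.0 K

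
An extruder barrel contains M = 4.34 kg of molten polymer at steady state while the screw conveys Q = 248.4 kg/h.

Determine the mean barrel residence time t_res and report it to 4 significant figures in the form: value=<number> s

value=62.90 s

Throughput in SI: Q_s = 248.4 kg/h ÷ 3600 s/h = 0.069 kg/s
Mean residence time: t_res = M/Q_s = 4.34 kg / 0.069 kg/s = 62.8986 s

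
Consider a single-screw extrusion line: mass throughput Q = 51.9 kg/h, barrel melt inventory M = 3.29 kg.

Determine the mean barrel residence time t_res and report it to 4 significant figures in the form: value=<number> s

value=228.2 s

Throughput in SI: Q_s = 51.9 kg/h ÷ 3600 s/h = 0.0144167 kg/s
Mean residence time: t_res = M/Q_s = 3.29 kg / 0.0144167 kg/s = 228.208 s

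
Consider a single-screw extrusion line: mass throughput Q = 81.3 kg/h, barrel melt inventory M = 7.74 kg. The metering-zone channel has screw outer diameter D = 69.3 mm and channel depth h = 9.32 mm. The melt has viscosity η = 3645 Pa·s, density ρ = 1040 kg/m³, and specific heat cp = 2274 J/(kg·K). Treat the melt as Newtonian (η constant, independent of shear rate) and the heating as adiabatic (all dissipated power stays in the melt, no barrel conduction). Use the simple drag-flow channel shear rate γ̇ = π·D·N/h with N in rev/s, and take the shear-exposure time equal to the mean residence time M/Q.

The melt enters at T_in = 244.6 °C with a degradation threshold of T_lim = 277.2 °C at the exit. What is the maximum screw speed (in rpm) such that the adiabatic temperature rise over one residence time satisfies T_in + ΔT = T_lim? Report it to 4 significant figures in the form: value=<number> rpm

Convert throughput: Q = 81.3 kg/h = 81.3/3600 = 0.0225833 kg/s
t_res = M / Q_s = 7.74 ÷ 0.0225833 = 342.731 s
Geometry in SI: D = 69.3 mm → 0.0693 m, h = 9.32 mm → 0.00932 m
Allowable rise: ΔT_a = T_lim − T_in = 277.2 − 244.6 = 32.6 K
Invert ΔT = ηγ̇²t_res/(ρcp) for γ̇: γ̇_max² = ΔT_a ρ cp / (η t_res) = 32.6·1040·2274 / (3645·342.731) = 61.715 s⁻²
Take the square root: γ̇_max = √(61.715) = 7.85589 s⁻¹
N_max = γ̇_max·h / (π·D) = 7.85589 · 0.00932 / (π · 0.0693) = 0.336301 rev/s = 20.1781 rpm

value=20.18 rpm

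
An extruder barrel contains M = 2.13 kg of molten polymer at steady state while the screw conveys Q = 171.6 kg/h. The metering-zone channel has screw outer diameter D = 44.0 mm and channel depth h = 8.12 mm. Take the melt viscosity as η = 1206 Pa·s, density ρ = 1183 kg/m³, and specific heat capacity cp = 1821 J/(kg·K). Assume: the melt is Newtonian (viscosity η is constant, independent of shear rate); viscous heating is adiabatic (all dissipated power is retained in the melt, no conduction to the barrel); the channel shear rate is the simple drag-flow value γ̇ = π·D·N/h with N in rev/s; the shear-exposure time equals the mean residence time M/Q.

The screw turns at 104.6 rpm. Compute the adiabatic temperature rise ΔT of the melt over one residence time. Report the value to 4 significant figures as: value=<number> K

value=22.03 K

Q_s = Q / 3600 = 171.6 / 3600 = 0.0476667 kg/s
t_res = M / Q_s = 2.13 ÷ 0.0476667 = 44.6853 s
Convert to SI: D = 0.044 m, h = 0.00812 m, N = 104.6/60 = 1.74333 rev/s
Shear rate: γ̇ = πDN/h = π·0.044·1.74333/0.00812 = 29.6775 s⁻¹
ΔT = η·γ̇²·t_res / (ρ·cp) = 1206 · (29.6775)² · 44.6853 / (1183 · 1821) = 22.0329 K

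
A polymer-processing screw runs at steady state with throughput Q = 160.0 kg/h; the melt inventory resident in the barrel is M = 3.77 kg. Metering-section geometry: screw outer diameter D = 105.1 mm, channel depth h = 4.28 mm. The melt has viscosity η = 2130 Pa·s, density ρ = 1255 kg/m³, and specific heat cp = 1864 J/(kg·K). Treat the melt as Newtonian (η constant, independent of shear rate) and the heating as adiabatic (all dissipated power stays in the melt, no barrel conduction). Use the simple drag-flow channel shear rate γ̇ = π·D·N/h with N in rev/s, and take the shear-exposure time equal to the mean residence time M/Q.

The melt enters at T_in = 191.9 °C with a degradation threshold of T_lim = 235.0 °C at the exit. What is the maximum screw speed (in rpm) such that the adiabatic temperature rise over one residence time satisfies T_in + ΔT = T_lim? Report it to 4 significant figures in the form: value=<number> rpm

value=18.37 rpm

Convert throughput: Q = 160.0 kg/h = 160.0/3600 = 0.0444444 kg/s
Mean residence time: t_res = M/Q_s = 3.77 kg / 0.0444444 kg/s = 84.825 s
Geometry in SI: D = 105.1 mm → 0.1051 m, h = 4.28 mm → 0.00428 m
ΔT_a = T_lim − T_in = 235.0 °C − 191.9 °C = 43.1 K
γ̇_max² = ΔT_a·ρ·cp/(η·t_res) = 43.1·1255·1864/(2130·84.825) = 558.038 s⁻²
γ̇_max = sqrt(558.038) = 23.6228 s⁻¹
N_max = γ̇_max h / (πD) = 23.6228·0.00428/(π·0.1051) = 0.306212 rev/s → ×60 = 18.3727 rpm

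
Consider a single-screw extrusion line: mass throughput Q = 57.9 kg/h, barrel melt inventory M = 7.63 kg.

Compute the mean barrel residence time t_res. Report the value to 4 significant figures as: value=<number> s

value=474.4 s

Q_s = Q / 3600 = 57.9 / 3600 = 0.0160833 kg/s
t_res = M / Q_s = 7.63 ÷ 0.0160833 = 474.404 s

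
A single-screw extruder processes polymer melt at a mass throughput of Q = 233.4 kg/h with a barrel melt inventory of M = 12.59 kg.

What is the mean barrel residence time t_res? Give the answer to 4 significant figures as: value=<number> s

value=194.2 s

Throughput in SI: Q_s = 233.4 kg/h ÷ 3600 s/h = 0.0648333 kg/s
t_res = M / Q_s = 12.59 ÷ 0.0648333 = 194.19 s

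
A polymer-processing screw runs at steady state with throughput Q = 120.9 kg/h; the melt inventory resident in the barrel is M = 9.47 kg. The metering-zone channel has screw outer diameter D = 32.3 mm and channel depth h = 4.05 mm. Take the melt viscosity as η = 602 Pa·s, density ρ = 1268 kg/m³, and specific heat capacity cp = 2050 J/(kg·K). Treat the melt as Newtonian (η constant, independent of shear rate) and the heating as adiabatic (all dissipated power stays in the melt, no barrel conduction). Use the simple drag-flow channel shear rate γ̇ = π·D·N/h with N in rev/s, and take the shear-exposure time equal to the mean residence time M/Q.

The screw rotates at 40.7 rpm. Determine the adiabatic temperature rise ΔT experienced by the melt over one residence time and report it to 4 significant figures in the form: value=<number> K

value=18.86 K

Q_s = Q / 3600 = 120.9 / 3600 = 0.0335833 kg/s
t_res = M / Q_s = 9.47 ÷ 0.0335833 = 281.985 s
Geometry in metres: D = 32.3 mm → 0.0323 m, h = 4.05 mm → 0.00405 m; screw speed N = 40.7 rpm = 0.678333 rev/s
Shear rate: γ̇ = πDN/h = π·0.0323·0.678333/0.00405 = 16.9958 s⁻¹
ΔT = η·γ̇²·t_res / (ρ·cp) = 602 · (16.9958)² · 281.985 / (1268 · 2050) = 18.8639 K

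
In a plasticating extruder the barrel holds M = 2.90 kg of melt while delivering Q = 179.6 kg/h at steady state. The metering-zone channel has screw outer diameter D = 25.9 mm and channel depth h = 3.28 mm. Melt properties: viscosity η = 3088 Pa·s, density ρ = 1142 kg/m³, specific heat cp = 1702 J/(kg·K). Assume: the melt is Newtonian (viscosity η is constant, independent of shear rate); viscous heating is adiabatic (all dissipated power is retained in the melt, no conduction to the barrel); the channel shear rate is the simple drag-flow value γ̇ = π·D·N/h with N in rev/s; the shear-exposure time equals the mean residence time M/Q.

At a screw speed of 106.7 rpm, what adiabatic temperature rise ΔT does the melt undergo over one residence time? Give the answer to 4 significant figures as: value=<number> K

Q_s = Q / 3600 = 179.6 / 3600 = 0.0498889 kg/s
Mean residence time: t_res = M/Q_s = 2.90 kg / 0.0498889 kg/s = 58.1292 s
Geometry in metres: D = 25.9 mm → 0.0259 m, h = 3.28 mm → 0.00328 m; screw speed N = 106.7 rpm = 1.77833 rev/s
Shear rate: γ̇ = πDN/h = π·0.0259·1.77833/0.00328 = 44.1153 s⁻¹
Adiabatic rise: ΔT = η γ̇² t_res / (ρ cp) = 3088·(44.1153)²·58.1292 / (1142·1702) = 179.731 K

value=179.7 K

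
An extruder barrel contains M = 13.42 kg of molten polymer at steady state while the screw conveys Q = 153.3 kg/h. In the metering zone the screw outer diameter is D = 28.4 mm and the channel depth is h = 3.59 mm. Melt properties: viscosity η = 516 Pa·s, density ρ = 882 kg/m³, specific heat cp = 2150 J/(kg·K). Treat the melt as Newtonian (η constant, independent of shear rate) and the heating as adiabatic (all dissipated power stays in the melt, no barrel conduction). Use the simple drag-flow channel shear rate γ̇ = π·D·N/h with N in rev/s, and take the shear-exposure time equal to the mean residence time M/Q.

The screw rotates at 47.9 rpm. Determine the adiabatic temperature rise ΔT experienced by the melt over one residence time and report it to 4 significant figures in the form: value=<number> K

Throughput in SI: Q_s = 153.3 kg/h ÷ 3600 s/h = 0.0425833 kg/s
t_res = M / Q_s = 13.42 / 0.0425833 = 315.147 s
Geometry in metres: D = 28.4 mm → 0.0284 m, h = 3.59 mm → 0.00359 m; screw speed N = 47.9 rpm = 0.798333 rev/s
γ̇ = π D N / h = (π)(0.0284)(0.798333) / 0.00359 = 19.8407 s⁻¹
ΔT = η·γ̇²·t_res/(ρ·cp) = [516 × 19.8407² × 315.147] / [882 × 2150] = 33.7576 K

value=33.76 K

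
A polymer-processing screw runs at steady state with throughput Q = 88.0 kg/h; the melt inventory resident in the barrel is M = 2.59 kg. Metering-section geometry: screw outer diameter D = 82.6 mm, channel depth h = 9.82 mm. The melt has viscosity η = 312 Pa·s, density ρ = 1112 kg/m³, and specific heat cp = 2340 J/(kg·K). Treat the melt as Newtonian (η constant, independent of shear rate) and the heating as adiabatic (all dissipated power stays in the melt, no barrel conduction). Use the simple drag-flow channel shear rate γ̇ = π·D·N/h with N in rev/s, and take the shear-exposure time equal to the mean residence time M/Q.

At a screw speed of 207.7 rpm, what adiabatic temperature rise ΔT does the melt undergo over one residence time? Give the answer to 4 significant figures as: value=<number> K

Q_s = Q / 3600 = 88.0 / 3600 = 0.0244444 kg/s
t_res = M / Q_s = 2.59 ÷ 0.0244444 = 105.955 s
D = 82.6 mm = 0.0826 m;  h = 9.82 mm = 0.00982 m;  N = 207.7 rpm / 60 = 3.46167 rev/s
γ̇ = π·D·N / h = π · 0.0826 · 3.46167 / 0.00982 = 91.4753 s⁻¹
ΔT = η·γ̇²·t_res/(ρ·cp) = [312 × 91.4753² × 105.955] / [1112 × 2340] = 106.307 K

value=106.3 K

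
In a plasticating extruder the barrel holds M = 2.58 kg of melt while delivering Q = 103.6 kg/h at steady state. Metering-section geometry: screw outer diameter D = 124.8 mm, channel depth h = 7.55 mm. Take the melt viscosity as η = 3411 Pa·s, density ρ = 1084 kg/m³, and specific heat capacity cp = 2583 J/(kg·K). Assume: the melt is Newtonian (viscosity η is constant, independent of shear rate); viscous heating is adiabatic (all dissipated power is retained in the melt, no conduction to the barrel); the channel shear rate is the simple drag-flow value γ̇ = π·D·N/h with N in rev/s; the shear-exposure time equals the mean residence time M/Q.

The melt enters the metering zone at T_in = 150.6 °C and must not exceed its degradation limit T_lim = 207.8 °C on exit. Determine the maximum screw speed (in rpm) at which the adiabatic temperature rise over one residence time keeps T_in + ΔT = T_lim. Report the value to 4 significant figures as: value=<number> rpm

Convert throughput: Q = 103.6 kg/h = 103.6/3600 = 0.0287778 kg/s
t_res = M / Q_s = 2.58 / 0.0287778 = 89.6525 s
D = 124.8 mm = 0.1248 m;  h = 7.55 mm = 0.00755 m
ΔT_a = T_lim − T_in = 207.8 − 150.6 = 57.2 K
γ̇_max² = ΔT_a·ρ·cp/(η·t_res) = 57.2·1084·2583/(3411·89.6525) = 523.728 s⁻²
γ̇_max = sqrt(523.728) = 22.8851 s⁻¹
N_max = γ̇_max·h / (π·D) = 22.8851 · 0.00755 / (π · 0.1248) = 0.440692 rev/s = 26.4415 rpm

value=26.44 rpm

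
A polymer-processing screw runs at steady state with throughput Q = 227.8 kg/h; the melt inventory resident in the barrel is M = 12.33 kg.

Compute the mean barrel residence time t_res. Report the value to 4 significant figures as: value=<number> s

Q_s = Q / 3600 = 227.8 / 3600 = 0.0632778 kg/s
t_res = M / Q_s = 12.33 / 0.0632778 = 194.855 s

value=194.9 s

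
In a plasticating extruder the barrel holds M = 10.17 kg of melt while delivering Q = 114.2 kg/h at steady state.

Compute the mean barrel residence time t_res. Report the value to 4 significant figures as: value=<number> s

Convert throughput: Q = 114.2 kg/h = 114.2/3600 = 0.0317222 kg/s
t_res = M / Q_s = 10.17 ÷ 0.0317222 = 320.595 s

value=320.6 s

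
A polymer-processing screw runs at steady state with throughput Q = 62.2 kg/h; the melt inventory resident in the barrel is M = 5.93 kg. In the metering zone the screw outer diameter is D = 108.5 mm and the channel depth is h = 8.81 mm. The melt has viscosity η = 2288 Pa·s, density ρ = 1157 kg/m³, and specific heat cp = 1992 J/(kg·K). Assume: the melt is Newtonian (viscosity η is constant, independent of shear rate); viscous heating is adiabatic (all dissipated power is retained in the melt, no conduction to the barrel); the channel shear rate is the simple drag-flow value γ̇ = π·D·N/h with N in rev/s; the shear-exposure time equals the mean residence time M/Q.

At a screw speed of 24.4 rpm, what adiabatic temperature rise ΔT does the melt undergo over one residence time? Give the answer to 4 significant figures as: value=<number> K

value=84.35 K

Throughput in SI: Q_s = 62.2 kg/h ÷ 3600 s/h = 0.0172778 kg/s
Mean residence time: t_res = M/Q_s = 5.93 kg / 0.0172778 kg/s = 343.215 s
Geometry in metres: D = 108.5 mm → 0.1085 m, h = 8.81 mm → 0.00881 m; screw speed N = 24.4 rpm = 0.406667 rev/s
γ̇ = π·D·N / h = π · 0.1085 · 0.406667 / 0.00881 = 15.7341 s⁻¹
ΔT = η·γ̇²·t_res / (ρ·cp) = 2288 · (15.7341)² · 343.215 / (1157 · 1992) = 84.3499 K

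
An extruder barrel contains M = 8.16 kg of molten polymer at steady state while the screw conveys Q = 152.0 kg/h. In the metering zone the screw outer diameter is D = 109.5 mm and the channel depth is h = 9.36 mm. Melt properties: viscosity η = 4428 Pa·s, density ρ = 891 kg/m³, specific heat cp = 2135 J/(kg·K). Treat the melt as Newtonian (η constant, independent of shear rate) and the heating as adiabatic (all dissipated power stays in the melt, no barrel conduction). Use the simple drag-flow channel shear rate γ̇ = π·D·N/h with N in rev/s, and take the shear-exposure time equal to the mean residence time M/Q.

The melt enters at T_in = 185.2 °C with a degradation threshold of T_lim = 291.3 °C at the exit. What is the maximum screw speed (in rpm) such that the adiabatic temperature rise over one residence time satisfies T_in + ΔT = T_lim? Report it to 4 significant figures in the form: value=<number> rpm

Convert throughput: Q = 152.0 kg/h = 152.0/3600 = 0.0422222 kg/s
t_res = M / Q_s = 8.16 / 0.0422222 = 193.263 s
D = 109.5 mm = 0.1095 m;  h = 9.36 mm = 0.00936 m
ΔT_a = T_lim − T_in = 291.3 − 185.2 = 106.1 K
γ̇_max² = ΔT_a·ρ·cp/(η·t_res) = 106.1·891·2135/(4428·193.263) = 235.849 s⁻²
γ̇_max = √235.849 = 15.3574 s⁻¹
N_max = γ̇_max h / (πD) = 15.3574·0.00936/(π·0.1095) = 0.417858 rev/s → ×60 = 25.0715 rpm

value=25.07 rpm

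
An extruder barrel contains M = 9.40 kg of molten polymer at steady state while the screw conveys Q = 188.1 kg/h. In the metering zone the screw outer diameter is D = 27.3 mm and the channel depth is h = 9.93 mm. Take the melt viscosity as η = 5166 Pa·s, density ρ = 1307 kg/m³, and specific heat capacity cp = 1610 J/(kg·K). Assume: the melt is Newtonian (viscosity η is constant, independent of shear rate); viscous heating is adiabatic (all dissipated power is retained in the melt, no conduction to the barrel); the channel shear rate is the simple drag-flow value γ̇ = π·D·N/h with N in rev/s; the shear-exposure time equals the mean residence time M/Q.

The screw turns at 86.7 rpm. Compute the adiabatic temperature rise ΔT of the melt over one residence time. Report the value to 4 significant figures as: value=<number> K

value=68.79 K

Q_s = Q / 3600 = 188.1 / 3600 = 0.05225 kg/s
t_res = M / Q_s = 9.40 ÷ 0.05225 = 179.904 s
D = 27.3 mm = 0.0273 m;  h = 9.93 mm = 0.00993 m;  N = 86.7 rpm / 60 = 1.445 rev/s
Shear rate: γ̇ = πDN/h = π·0.0273·1.445/0.00993 = 12.4805 s⁻¹
ΔT = η·γ̇²·t_res/(ρ·cp) = [5166 × 12.4805² × 179.904] / [1307 × 1610] = 68.795 K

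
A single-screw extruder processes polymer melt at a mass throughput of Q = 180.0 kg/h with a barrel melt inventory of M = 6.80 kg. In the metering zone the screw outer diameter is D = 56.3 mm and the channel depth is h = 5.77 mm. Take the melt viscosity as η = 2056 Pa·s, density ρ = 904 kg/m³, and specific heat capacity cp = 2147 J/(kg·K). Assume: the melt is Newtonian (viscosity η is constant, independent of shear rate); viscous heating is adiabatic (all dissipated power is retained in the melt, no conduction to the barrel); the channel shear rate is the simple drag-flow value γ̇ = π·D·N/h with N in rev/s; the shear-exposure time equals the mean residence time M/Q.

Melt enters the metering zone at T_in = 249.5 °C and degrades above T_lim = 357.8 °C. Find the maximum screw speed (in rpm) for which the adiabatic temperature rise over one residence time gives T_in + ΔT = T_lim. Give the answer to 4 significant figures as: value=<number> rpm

value=53.67 rpm

Q_s = Q / 3600 = 180.0 / 3600 = 0.05 kg/s
Mean residence time: t_res = M/Q_s = 6.80 kg / 0.05 kg/s = 136 s
Geometry in SI: D = 56.3 mm → 0.0563 m, h = 5.77 mm → 0.00577 m
Allowable rise: ΔT_a = T_lim − T_in = 357.8 − 249.5 = 108.3 K
γ̇_max² = ΔT_a·ρ·cp / (η·t_res) = [108.3 × 904 × 2147] / [2056 × 136] = 751.739 s⁻²
γ̇_max = sqrt(751.739) = 27.4179 s⁻¹
N_max = γ̇_max·h / (π·D) = 27.4179 · 0.00577 / (π · 0.0563) = 0.89444 rev/s = 53.6664 rpm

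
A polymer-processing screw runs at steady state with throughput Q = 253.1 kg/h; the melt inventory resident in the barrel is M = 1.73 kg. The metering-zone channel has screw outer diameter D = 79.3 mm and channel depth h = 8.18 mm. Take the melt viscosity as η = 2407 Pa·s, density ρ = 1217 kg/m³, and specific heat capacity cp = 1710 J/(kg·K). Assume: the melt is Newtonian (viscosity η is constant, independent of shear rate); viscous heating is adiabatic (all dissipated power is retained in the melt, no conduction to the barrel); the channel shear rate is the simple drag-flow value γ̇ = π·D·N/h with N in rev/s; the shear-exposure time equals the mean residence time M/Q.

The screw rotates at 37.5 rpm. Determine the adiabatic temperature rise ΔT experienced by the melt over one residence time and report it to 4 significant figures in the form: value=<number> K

Throughput in SI: Q_s = 253.1 kg/h ÷ 3600 s/h = 0.0703056 kg/s
t_res = M / Q_s = 1.73 / 0.0703056 = 24.6069 s
Geometry in metres: D = 79.3 mm → 0.0793 m, h = 8.18 mm → 0.00818 m; screw speed N = 37.5 rpm = 0.625 rev/s
γ̇ = π·D·N / h = π · 0.0793 · 0.625 / 0.00818 = 19.0349 s⁻¹
ΔT = η·γ̇²·t_res / (ρ·cp) = 2407 · (19.0349)² · 24.6069 / (1217 · 1710) = 10.3121 K

value=10.31 K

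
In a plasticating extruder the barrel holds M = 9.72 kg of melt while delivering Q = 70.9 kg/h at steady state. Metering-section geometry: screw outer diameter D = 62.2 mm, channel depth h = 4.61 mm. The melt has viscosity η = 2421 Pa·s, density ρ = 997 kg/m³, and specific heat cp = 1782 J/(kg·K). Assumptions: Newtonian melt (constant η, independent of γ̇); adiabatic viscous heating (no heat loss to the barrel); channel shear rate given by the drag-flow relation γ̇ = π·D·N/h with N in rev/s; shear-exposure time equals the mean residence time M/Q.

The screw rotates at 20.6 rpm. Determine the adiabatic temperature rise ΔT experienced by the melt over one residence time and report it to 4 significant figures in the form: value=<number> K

value=142.4 K

Convert throughput: Q = 70.9 kg/h = 70.9/3600 = 0.0196944 kg/s
t_res = M / Q_s = 9.72 ÷ 0.0196944 = 493.54 s
D = 62.2 mm = 0.0622 m;  h = 4.61 mm = 0.00461 m;  N = 20.6 rpm / 60 = 0.343333 rev/s
γ̇ = π D N / h = (π)(0.0622)(0.343333) / 0.00461 = 14.5531 s⁻¹
ΔT = η·γ̇²·t_res/(ρ·cp) = [2421 × 14.5531² × 493.54] / [997 × 1782] = 142.438 K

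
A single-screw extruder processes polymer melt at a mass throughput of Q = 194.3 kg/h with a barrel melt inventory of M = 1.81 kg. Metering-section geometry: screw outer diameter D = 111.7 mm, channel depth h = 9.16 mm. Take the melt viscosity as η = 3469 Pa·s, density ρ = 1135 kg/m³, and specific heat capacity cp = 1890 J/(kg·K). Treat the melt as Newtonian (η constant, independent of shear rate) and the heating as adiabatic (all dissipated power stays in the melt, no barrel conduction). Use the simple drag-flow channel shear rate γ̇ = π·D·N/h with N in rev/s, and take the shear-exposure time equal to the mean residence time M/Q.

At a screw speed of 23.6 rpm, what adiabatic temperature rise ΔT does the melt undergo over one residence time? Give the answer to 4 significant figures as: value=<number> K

Convert throughput: Q = 194.3 kg/h = 194.3/3600 = 0.0539722 kg/s
t_res = M / Q_s = 1.81 ÷ 0.0539722 = 33.5358 s
Geometry in metres: D = 111.7 mm → 0.1117 m, h = 9.16 mm → 0.00916 m; screw speed N = 23.6 rpm = 0.393333 rev/s
γ̇ = π D N / h = (π)(0.1117)(0.393333) / 0.00916 = 15.0684 s⁻¹
Adiabatic rise: ΔT = η γ̇² t_res / (ρ cp) = 3469·(15.0684)²·33.5358 / (1135·1890) = 12.3138 K

value=12.31 K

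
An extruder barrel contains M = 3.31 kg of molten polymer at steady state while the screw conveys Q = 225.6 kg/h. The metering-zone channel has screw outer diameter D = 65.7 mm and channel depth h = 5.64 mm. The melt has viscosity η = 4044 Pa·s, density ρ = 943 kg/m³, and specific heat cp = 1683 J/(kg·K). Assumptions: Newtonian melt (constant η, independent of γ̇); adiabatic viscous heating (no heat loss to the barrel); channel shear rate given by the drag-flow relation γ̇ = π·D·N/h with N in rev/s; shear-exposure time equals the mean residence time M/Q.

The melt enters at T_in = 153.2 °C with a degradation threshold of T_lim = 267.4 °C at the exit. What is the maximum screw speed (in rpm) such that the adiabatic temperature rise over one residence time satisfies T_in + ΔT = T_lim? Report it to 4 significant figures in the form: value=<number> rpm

Throughput in SI: Q_s = 225.6 kg/h ÷ 3600 s/h = 0.0626667 kg/s
Mean residence time: t_res = M/Q_s = 3.31 kg / 0.0626667 kg/s = 52.8191 s
Geometry in SI: D = 65.7 mm → 0.0657 m, h = 5.64 mm → 0.00564 m
Allowable rise: ΔT_a = T_lim − T_in = 267.4 − 153.2 = 114.2 K
γ̇_max² = ΔT_a·ρ·cp/(η·t_res) = 114.2·943·1683/(4044·52.8191) = 848.515 s⁻²
Take the square root: γ̇_max = √(848.515) = 29.1293 s⁻¹
Solve γ̇ = πDN/h for N: N_max = γ̇_max·h/(π·D) = 29.1293 × 0.00564 / (π × 0.0657) = 0.795964 rev/s = 47.7579 rpm

value=47.76 rpm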